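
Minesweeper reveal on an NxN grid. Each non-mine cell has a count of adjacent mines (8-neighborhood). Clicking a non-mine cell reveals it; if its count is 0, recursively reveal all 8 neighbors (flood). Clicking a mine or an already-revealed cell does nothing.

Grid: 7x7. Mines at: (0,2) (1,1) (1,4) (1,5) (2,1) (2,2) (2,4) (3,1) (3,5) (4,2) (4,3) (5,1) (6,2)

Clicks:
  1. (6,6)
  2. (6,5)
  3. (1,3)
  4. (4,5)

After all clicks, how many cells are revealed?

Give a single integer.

Click 1 (6,6) count=0: revealed 11 new [(4,4) (4,5) (4,6) (5,3) (5,4) (5,5) (5,6) (6,3) (6,4) (6,5) (6,6)] -> total=11
Click 2 (6,5) count=0: revealed 0 new [(none)] -> total=11
Click 3 (1,3) count=4: revealed 1 new [(1,3)] -> total=12
Click 4 (4,5) count=1: revealed 0 new [(none)] -> total=12

Answer: 12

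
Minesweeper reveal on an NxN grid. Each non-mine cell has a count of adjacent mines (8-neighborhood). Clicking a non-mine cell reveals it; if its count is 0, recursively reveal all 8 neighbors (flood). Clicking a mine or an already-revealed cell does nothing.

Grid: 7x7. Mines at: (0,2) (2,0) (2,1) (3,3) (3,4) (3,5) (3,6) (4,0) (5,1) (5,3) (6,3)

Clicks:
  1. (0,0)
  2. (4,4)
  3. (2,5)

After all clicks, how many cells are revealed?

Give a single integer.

Click 1 (0,0) count=0: revealed 4 new [(0,0) (0,1) (1,0) (1,1)] -> total=4
Click 2 (4,4) count=4: revealed 1 new [(4,4)] -> total=5
Click 3 (2,5) count=3: revealed 1 new [(2,5)] -> total=6

Answer: 6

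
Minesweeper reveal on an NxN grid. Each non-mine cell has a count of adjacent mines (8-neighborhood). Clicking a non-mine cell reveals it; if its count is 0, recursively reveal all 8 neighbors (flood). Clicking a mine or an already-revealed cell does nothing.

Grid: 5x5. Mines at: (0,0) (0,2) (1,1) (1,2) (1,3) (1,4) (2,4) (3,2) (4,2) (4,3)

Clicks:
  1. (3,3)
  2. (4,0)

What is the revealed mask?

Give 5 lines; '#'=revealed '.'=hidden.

Answer: .....
.....
##...
##.#.
##...

Derivation:
Click 1 (3,3) count=4: revealed 1 new [(3,3)] -> total=1
Click 2 (4,0) count=0: revealed 6 new [(2,0) (2,1) (3,0) (3,1) (4,0) (4,1)] -> total=7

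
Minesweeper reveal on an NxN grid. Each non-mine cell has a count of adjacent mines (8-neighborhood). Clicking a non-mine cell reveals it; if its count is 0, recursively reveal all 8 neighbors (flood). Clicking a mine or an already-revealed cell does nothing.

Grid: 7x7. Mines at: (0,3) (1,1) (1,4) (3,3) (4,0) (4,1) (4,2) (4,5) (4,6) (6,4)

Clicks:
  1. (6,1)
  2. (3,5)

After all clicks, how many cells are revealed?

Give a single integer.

Click 1 (6,1) count=0: revealed 8 new [(5,0) (5,1) (5,2) (5,3) (6,0) (6,1) (6,2) (6,3)] -> total=8
Click 2 (3,5) count=2: revealed 1 new [(3,5)] -> total=9

Answer: 9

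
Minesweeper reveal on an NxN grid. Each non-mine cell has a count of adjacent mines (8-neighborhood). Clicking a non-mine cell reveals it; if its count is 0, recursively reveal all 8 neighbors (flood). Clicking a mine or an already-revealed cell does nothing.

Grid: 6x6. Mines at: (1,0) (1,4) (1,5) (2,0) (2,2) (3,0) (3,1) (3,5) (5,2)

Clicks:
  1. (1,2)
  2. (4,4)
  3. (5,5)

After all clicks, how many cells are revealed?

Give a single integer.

Answer: 7

Derivation:
Click 1 (1,2) count=1: revealed 1 new [(1,2)] -> total=1
Click 2 (4,4) count=1: revealed 1 new [(4,4)] -> total=2
Click 3 (5,5) count=0: revealed 5 new [(4,3) (4,5) (5,3) (5,4) (5,5)] -> total=7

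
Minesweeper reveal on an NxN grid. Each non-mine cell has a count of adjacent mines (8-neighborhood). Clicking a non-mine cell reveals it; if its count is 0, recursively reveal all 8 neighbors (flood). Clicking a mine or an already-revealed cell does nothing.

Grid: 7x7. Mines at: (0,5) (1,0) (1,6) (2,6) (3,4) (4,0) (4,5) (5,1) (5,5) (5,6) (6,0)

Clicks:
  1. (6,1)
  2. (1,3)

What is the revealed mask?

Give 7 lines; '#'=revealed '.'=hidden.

Answer: .####..
.####..
.####..
.###...
.###...
.......
.#.....

Derivation:
Click 1 (6,1) count=2: revealed 1 new [(6,1)] -> total=1
Click 2 (1,3) count=0: revealed 18 new [(0,1) (0,2) (0,3) (0,4) (1,1) (1,2) (1,3) (1,4) (2,1) (2,2) (2,3) (2,4) (3,1) (3,2) (3,3) (4,1) (4,2) (4,3)] -> total=19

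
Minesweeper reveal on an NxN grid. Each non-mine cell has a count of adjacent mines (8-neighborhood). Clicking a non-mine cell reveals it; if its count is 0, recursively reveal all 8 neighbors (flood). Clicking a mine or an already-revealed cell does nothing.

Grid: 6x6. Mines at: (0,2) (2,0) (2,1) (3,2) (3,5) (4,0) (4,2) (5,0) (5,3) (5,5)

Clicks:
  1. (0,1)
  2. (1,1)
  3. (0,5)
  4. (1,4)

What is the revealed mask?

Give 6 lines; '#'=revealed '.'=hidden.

Click 1 (0,1) count=1: revealed 1 new [(0,1)] -> total=1
Click 2 (1,1) count=3: revealed 1 new [(1,1)] -> total=2
Click 3 (0,5) count=0: revealed 9 new [(0,3) (0,4) (0,5) (1,3) (1,4) (1,5) (2,3) (2,4) (2,5)] -> total=11
Click 4 (1,4) count=0: revealed 0 new [(none)] -> total=11

Answer: .#.###
.#.###
...###
......
......
......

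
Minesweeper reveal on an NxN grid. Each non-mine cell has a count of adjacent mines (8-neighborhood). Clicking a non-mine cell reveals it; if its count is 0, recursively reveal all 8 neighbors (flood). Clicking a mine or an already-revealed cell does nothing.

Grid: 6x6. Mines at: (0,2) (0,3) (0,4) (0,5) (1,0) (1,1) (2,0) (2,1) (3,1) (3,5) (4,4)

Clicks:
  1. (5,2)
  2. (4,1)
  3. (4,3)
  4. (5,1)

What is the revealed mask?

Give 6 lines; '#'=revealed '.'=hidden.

Answer: ......
......
......
......
####..
####..

Derivation:
Click 1 (5,2) count=0: revealed 8 new [(4,0) (4,1) (4,2) (4,3) (5,0) (5,1) (5,2) (5,3)] -> total=8
Click 2 (4,1) count=1: revealed 0 new [(none)] -> total=8
Click 3 (4,3) count=1: revealed 0 new [(none)] -> total=8
Click 4 (5,1) count=0: revealed 0 new [(none)] -> total=8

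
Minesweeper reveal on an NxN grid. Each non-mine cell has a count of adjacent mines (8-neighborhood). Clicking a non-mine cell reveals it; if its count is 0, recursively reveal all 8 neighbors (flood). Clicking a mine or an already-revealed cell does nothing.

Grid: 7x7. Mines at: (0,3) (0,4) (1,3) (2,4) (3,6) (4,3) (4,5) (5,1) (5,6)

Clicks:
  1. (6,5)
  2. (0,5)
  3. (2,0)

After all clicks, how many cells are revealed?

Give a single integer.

Answer: 17

Derivation:
Click 1 (6,5) count=1: revealed 1 new [(6,5)] -> total=1
Click 2 (0,5) count=1: revealed 1 new [(0,5)] -> total=2
Click 3 (2,0) count=0: revealed 15 new [(0,0) (0,1) (0,2) (1,0) (1,1) (1,2) (2,0) (2,1) (2,2) (3,0) (3,1) (3,2) (4,0) (4,1) (4,2)] -> total=17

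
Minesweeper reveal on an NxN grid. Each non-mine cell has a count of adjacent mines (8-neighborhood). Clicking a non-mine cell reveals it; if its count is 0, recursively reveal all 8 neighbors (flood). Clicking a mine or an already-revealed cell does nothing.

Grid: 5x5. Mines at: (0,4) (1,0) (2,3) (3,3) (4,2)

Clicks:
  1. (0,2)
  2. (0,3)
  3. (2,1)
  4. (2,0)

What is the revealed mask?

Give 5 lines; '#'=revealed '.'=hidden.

Click 1 (0,2) count=0: revealed 6 new [(0,1) (0,2) (0,3) (1,1) (1,2) (1,3)] -> total=6
Click 2 (0,3) count=1: revealed 0 new [(none)] -> total=6
Click 3 (2,1) count=1: revealed 1 new [(2,1)] -> total=7
Click 4 (2,0) count=1: revealed 1 new [(2,0)] -> total=8

Answer: .###.
.###.
##...
.....
.....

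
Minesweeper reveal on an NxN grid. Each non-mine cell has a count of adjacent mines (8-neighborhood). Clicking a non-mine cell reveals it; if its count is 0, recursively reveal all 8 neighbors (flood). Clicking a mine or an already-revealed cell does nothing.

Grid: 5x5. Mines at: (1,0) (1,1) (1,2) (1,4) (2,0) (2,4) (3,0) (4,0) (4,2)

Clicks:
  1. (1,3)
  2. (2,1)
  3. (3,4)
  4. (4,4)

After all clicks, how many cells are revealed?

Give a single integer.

Click 1 (1,3) count=3: revealed 1 new [(1,3)] -> total=1
Click 2 (2,1) count=5: revealed 1 new [(2,1)] -> total=2
Click 3 (3,4) count=1: revealed 1 new [(3,4)] -> total=3
Click 4 (4,4) count=0: revealed 3 new [(3,3) (4,3) (4,4)] -> total=6

Answer: 6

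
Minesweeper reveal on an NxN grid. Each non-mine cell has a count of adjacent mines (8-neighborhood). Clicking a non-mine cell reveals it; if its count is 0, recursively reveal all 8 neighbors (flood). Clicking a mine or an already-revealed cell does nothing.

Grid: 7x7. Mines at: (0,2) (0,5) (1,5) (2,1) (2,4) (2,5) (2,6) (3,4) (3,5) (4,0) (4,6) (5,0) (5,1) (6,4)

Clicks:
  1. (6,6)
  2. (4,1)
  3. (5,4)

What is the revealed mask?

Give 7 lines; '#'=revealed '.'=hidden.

Click 1 (6,6) count=0: revealed 4 new [(5,5) (5,6) (6,5) (6,6)] -> total=4
Click 2 (4,1) count=3: revealed 1 new [(4,1)] -> total=5
Click 3 (5,4) count=1: revealed 1 new [(5,4)] -> total=6

Answer: .......
.......
.......
.......
.#.....
....###
.....##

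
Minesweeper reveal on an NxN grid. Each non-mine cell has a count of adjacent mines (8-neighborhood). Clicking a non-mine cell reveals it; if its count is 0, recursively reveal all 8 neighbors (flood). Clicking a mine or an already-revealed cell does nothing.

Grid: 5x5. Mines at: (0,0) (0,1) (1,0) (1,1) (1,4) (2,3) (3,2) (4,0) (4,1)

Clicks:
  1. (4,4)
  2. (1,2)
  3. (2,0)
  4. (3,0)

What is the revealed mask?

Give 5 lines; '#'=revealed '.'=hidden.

Click 1 (4,4) count=0: revealed 4 new [(3,3) (3,4) (4,3) (4,4)] -> total=4
Click 2 (1,2) count=3: revealed 1 new [(1,2)] -> total=5
Click 3 (2,0) count=2: revealed 1 new [(2,0)] -> total=6
Click 4 (3,0) count=2: revealed 1 new [(3,0)] -> total=7

Answer: .....
..#..
#....
#..##
...##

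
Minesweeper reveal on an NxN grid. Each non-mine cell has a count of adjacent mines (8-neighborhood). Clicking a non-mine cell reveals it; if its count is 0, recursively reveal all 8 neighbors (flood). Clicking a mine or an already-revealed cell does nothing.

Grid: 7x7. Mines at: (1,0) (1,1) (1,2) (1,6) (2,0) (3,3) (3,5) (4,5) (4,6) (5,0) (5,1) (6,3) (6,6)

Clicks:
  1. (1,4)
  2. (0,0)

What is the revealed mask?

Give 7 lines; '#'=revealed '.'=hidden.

Answer: #..###.
...###.
...###.
.......
.......
.......
.......

Derivation:
Click 1 (1,4) count=0: revealed 9 new [(0,3) (0,4) (0,5) (1,3) (1,4) (1,5) (2,3) (2,4) (2,5)] -> total=9
Click 2 (0,0) count=2: revealed 1 new [(0,0)] -> total=10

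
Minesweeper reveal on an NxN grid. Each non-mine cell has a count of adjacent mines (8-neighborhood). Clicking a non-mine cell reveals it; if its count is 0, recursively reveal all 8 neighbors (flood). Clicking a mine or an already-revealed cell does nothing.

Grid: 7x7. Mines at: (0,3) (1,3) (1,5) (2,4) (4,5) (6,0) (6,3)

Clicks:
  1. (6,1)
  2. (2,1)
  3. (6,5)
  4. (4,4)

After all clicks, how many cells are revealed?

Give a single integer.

Answer: 31

Derivation:
Click 1 (6,1) count=1: revealed 1 new [(6,1)] -> total=1
Click 2 (2,1) count=0: revealed 25 new [(0,0) (0,1) (0,2) (1,0) (1,1) (1,2) (2,0) (2,1) (2,2) (2,3) (3,0) (3,1) (3,2) (3,3) (3,4) (4,0) (4,1) (4,2) (4,3) (4,4) (5,0) (5,1) (5,2) (5,3) (5,4)] -> total=26
Click 3 (6,5) count=0: revealed 5 new [(5,5) (5,6) (6,4) (6,5) (6,6)] -> total=31
Click 4 (4,4) count=1: revealed 0 new [(none)] -> total=31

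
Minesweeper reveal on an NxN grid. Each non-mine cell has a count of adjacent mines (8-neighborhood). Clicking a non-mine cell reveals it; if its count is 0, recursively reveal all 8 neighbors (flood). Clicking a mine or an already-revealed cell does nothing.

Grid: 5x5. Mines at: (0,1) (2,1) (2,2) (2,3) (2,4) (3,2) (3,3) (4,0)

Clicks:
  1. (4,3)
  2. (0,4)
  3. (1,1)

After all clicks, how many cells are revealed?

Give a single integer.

Answer: 8

Derivation:
Click 1 (4,3) count=2: revealed 1 new [(4,3)] -> total=1
Click 2 (0,4) count=0: revealed 6 new [(0,2) (0,3) (0,4) (1,2) (1,3) (1,4)] -> total=7
Click 3 (1,1) count=3: revealed 1 new [(1,1)] -> total=8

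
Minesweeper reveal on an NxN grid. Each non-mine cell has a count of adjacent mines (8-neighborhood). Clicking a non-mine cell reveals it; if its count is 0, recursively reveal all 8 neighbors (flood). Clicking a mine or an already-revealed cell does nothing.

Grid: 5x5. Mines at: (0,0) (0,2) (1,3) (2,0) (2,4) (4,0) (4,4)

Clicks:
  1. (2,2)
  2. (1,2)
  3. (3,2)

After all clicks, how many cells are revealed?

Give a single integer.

Answer: 10

Derivation:
Click 1 (2,2) count=1: revealed 1 new [(2,2)] -> total=1
Click 2 (1,2) count=2: revealed 1 new [(1,2)] -> total=2
Click 3 (3,2) count=0: revealed 8 new [(2,1) (2,3) (3,1) (3,2) (3,3) (4,1) (4,2) (4,3)] -> total=10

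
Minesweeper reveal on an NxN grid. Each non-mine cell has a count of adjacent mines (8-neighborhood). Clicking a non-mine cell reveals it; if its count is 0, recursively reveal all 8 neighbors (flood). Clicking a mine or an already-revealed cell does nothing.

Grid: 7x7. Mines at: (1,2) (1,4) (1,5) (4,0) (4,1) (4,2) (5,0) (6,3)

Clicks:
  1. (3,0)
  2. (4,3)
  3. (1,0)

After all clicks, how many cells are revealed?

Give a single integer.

Click 1 (3,0) count=2: revealed 1 new [(3,0)] -> total=1
Click 2 (4,3) count=1: revealed 1 new [(4,3)] -> total=2
Click 3 (1,0) count=0: revealed 7 new [(0,0) (0,1) (1,0) (1,1) (2,0) (2,1) (3,1)] -> total=9

Answer: 9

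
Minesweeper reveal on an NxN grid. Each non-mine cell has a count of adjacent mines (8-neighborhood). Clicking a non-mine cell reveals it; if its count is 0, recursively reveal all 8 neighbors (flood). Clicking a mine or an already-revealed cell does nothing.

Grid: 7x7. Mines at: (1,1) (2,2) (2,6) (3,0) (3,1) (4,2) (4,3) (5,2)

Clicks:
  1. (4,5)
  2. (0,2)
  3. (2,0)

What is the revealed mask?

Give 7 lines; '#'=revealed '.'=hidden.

Answer: ..#....
.......
#......
....###
....###
...####
...####

Derivation:
Click 1 (4,5) count=0: revealed 14 new [(3,4) (3,5) (3,6) (4,4) (4,5) (4,6) (5,3) (5,4) (5,5) (5,6) (6,3) (6,4) (6,5) (6,6)] -> total=14
Click 2 (0,2) count=1: revealed 1 new [(0,2)] -> total=15
Click 3 (2,0) count=3: revealed 1 new [(2,0)] -> total=16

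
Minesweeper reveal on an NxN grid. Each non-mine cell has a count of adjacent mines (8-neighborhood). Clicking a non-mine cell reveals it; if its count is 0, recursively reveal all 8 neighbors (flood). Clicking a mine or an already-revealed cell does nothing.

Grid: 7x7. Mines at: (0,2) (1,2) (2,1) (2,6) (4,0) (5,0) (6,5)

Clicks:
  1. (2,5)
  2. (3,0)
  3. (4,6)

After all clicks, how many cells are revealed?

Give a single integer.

Click 1 (2,5) count=1: revealed 1 new [(2,5)] -> total=1
Click 2 (3,0) count=2: revealed 1 new [(3,0)] -> total=2
Click 3 (4,6) count=0: revealed 33 new [(0,3) (0,4) (0,5) (0,6) (1,3) (1,4) (1,5) (1,6) (2,2) (2,3) (2,4) (3,1) (3,2) (3,3) (3,4) (3,5) (3,6) (4,1) (4,2) (4,3) (4,4) (4,5) (4,6) (5,1) (5,2) (5,3) (5,4) (5,5) (5,6) (6,1) (6,2) (6,3) (6,4)] -> total=35

Answer: 35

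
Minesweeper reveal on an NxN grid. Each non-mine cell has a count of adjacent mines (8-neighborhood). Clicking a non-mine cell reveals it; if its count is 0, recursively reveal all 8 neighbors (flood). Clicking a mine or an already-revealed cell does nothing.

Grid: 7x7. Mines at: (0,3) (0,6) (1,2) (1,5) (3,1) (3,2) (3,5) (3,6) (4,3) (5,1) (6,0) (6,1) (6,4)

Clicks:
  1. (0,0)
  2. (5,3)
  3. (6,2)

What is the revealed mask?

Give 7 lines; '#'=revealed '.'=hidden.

Answer: ##.....
##.....
##.....
.......
.......
...#...
..#....

Derivation:
Click 1 (0,0) count=0: revealed 6 new [(0,0) (0,1) (1,0) (1,1) (2,0) (2,1)] -> total=6
Click 2 (5,3) count=2: revealed 1 new [(5,3)] -> total=7
Click 3 (6,2) count=2: revealed 1 new [(6,2)] -> total=8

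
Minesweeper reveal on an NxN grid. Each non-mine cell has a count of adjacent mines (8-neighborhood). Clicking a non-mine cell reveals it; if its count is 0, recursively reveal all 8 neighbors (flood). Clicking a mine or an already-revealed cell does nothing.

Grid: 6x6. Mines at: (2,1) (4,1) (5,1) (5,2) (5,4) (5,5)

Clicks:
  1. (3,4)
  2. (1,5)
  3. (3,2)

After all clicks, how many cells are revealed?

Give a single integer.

Click 1 (3,4) count=0: revealed 24 new [(0,0) (0,1) (0,2) (0,3) (0,4) (0,5) (1,0) (1,1) (1,2) (1,3) (1,4) (1,5) (2,2) (2,3) (2,4) (2,5) (3,2) (3,3) (3,4) (3,5) (4,2) (4,3) (4,4) (4,5)] -> total=24
Click 2 (1,5) count=0: revealed 0 new [(none)] -> total=24
Click 3 (3,2) count=2: revealed 0 new [(none)] -> total=24

Answer: 24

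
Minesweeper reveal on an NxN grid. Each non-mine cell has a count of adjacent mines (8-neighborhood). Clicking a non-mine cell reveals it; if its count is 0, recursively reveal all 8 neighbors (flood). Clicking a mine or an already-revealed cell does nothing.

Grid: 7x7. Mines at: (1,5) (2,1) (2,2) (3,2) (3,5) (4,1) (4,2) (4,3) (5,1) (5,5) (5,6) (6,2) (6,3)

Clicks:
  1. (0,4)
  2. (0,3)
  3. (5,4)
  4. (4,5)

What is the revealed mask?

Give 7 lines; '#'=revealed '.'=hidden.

Answer: #####..
#####..
.......
.......
.....#.
....#..
.......

Derivation:
Click 1 (0,4) count=1: revealed 1 new [(0,4)] -> total=1
Click 2 (0,3) count=0: revealed 9 new [(0,0) (0,1) (0,2) (0,3) (1,0) (1,1) (1,2) (1,3) (1,4)] -> total=10
Click 3 (5,4) count=3: revealed 1 new [(5,4)] -> total=11
Click 4 (4,5) count=3: revealed 1 new [(4,5)] -> total=12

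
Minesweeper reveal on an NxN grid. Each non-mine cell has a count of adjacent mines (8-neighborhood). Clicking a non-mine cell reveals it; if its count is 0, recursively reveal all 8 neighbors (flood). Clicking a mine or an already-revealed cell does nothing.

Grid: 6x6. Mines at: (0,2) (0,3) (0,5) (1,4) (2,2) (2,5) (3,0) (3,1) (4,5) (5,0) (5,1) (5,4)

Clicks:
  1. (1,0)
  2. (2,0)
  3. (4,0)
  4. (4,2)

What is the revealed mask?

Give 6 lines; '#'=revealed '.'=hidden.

Answer: ##....
##....
##....
......
#.#...
......

Derivation:
Click 1 (1,0) count=0: revealed 6 new [(0,0) (0,1) (1,0) (1,1) (2,0) (2,1)] -> total=6
Click 2 (2,0) count=2: revealed 0 new [(none)] -> total=6
Click 3 (4,0) count=4: revealed 1 new [(4,0)] -> total=7
Click 4 (4,2) count=2: revealed 1 new [(4,2)] -> total=8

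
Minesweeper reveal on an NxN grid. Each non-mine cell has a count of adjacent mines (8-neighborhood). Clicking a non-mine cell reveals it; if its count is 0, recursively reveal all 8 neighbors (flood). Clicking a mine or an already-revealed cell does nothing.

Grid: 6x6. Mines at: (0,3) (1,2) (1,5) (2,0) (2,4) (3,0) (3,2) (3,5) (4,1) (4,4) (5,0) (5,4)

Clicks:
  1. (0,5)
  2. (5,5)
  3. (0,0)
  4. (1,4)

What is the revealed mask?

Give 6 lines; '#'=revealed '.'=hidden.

Click 1 (0,5) count=1: revealed 1 new [(0,5)] -> total=1
Click 2 (5,5) count=2: revealed 1 new [(5,5)] -> total=2
Click 3 (0,0) count=0: revealed 4 new [(0,0) (0,1) (1,0) (1,1)] -> total=6
Click 4 (1,4) count=3: revealed 1 new [(1,4)] -> total=7

Answer: ##...#
##..#.
......
......
......
.....#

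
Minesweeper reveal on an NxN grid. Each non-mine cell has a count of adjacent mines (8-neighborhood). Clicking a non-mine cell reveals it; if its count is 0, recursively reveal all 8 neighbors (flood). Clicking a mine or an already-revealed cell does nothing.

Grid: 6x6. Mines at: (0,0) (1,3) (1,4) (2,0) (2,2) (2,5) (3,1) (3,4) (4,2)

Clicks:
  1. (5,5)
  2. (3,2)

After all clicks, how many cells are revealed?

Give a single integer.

Answer: 7

Derivation:
Click 1 (5,5) count=0: revealed 6 new [(4,3) (4,4) (4,5) (5,3) (5,4) (5,5)] -> total=6
Click 2 (3,2) count=3: revealed 1 new [(3,2)] -> total=7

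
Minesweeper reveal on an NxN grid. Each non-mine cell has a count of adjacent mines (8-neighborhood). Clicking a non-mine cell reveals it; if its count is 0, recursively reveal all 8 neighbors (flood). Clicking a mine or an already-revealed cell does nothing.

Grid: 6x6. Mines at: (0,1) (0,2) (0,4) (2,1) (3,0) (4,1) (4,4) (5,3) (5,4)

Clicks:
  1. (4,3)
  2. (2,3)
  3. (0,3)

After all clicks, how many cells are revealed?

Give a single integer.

Answer: 14

Derivation:
Click 1 (4,3) count=3: revealed 1 new [(4,3)] -> total=1
Click 2 (2,3) count=0: revealed 12 new [(1,2) (1,3) (1,4) (1,5) (2,2) (2,3) (2,4) (2,5) (3,2) (3,3) (3,4) (3,5)] -> total=13
Click 3 (0,3) count=2: revealed 1 new [(0,3)] -> total=14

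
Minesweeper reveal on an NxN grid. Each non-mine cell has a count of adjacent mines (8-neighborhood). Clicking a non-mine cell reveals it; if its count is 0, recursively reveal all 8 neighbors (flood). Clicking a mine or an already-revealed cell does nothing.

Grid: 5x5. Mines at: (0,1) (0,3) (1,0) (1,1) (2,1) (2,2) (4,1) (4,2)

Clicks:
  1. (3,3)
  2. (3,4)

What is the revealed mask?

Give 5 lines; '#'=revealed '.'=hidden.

Click 1 (3,3) count=2: revealed 1 new [(3,3)] -> total=1
Click 2 (3,4) count=0: revealed 7 new [(1,3) (1,4) (2,3) (2,4) (3,4) (4,3) (4,4)] -> total=8

Answer: .....
...##
...##
...##
...##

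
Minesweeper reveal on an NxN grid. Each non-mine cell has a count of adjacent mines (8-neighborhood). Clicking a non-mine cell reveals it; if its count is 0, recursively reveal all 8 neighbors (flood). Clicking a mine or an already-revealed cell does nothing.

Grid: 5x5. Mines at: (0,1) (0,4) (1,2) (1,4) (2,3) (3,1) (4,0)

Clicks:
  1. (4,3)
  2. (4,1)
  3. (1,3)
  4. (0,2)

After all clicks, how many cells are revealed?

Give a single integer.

Answer: 9

Derivation:
Click 1 (4,3) count=0: revealed 6 new [(3,2) (3,3) (3,4) (4,2) (4,3) (4,4)] -> total=6
Click 2 (4,1) count=2: revealed 1 new [(4,1)] -> total=7
Click 3 (1,3) count=4: revealed 1 new [(1,3)] -> total=8
Click 4 (0,2) count=2: revealed 1 new [(0,2)] -> total=9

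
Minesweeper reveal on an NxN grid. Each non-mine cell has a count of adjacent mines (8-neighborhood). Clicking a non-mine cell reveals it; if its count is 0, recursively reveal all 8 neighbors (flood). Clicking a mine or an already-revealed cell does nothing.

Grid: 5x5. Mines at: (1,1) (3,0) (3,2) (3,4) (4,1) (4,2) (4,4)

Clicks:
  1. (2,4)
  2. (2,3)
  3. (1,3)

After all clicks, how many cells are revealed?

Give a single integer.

Click 1 (2,4) count=1: revealed 1 new [(2,4)] -> total=1
Click 2 (2,3) count=2: revealed 1 new [(2,3)] -> total=2
Click 3 (1,3) count=0: revealed 7 new [(0,2) (0,3) (0,4) (1,2) (1,3) (1,4) (2,2)] -> total=9

Answer: 9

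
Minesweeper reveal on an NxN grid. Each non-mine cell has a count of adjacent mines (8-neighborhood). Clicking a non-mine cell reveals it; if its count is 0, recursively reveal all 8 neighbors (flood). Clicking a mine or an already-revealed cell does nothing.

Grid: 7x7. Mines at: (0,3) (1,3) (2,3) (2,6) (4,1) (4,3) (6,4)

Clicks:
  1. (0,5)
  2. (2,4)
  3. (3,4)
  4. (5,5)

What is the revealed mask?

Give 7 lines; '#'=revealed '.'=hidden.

Click 1 (0,5) count=0: revealed 6 new [(0,4) (0,5) (0,6) (1,4) (1,5) (1,6)] -> total=6
Click 2 (2,4) count=2: revealed 1 new [(2,4)] -> total=7
Click 3 (3,4) count=2: revealed 1 new [(3,4)] -> total=8
Click 4 (5,5) count=1: revealed 1 new [(5,5)] -> total=9

Answer: ....###
....###
....#..
....#..
.......
.....#.
.......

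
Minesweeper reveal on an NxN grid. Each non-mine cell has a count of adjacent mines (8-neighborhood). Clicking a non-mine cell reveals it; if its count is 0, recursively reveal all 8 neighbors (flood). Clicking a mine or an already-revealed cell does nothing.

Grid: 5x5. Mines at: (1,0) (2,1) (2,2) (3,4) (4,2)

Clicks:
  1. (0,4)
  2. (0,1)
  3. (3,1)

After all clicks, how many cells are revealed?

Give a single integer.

Click 1 (0,4) count=0: revealed 10 new [(0,1) (0,2) (0,3) (0,4) (1,1) (1,2) (1,3) (1,4) (2,3) (2,4)] -> total=10
Click 2 (0,1) count=1: revealed 0 new [(none)] -> total=10
Click 3 (3,1) count=3: revealed 1 new [(3,1)] -> total=11

Answer: 11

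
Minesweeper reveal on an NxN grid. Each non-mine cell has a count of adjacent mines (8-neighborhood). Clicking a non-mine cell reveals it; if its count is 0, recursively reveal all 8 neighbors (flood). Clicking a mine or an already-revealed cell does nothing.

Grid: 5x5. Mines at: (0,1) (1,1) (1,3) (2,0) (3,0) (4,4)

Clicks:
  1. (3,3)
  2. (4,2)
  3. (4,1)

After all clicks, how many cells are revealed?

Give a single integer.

Answer: 9

Derivation:
Click 1 (3,3) count=1: revealed 1 new [(3,3)] -> total=1
Click 2 (4,2) count=0: revealed 8 new [(2,1) (2,2) (2,3) (3,1) (3,2) (4,1) (4,2) (4,3)] -> total=9
Click 3 (4,1) count=1: revealed 0 new [(none)] -> total=9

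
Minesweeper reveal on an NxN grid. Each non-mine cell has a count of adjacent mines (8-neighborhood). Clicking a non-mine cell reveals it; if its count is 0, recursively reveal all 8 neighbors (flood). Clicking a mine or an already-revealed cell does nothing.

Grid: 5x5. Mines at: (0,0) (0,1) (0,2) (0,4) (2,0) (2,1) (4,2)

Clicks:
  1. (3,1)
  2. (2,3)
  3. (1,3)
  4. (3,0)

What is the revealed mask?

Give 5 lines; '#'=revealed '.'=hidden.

Answer: .....
..###
..###
#####
...##

Derivation:
Click 1 (3,1) count=3: revealed 1 new [(3,1)] -> total=1
Click 2 (2,3) count=0: revealed 11 new [(1,2) (1,3) (1,4) (2,2) (2,3) (2,4) (3,2) (3,3) (3,4) (4,3) (4,4)] -> total=12
Click 3 (1,3) count=2: revealed 0 new [(none)] -> total=12
Click 4 (3,0) count=2: revealed 1 new [(3,0)] -> total=13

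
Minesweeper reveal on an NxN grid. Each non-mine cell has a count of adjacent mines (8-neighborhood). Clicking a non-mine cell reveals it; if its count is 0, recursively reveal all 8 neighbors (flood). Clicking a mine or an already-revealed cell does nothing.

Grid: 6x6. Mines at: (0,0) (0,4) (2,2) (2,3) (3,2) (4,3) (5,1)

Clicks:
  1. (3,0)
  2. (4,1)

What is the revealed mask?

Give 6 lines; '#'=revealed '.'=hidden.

Click 1 (3,0) count=0: revealed 8 new [(1,0) (1,1) (2,0) (2,1) (3,0) (3,1) (4,0) (4,1)] -> total=8
Click 2 (4,1) count=2: revealed 0 new [(none)] -> total=8

Answer: ......
##....
##....
##....
##....
......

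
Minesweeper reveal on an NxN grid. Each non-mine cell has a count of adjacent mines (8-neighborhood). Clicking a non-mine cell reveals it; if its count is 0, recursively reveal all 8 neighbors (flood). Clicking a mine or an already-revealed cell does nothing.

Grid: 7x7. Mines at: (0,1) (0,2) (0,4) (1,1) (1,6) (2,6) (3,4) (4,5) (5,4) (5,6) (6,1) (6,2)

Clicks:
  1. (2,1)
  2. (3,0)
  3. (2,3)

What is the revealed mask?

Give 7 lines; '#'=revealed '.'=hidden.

Click 1 (2,1) count=1: revealed 1 new [(2,1)] -> total=1
Click 2 (3,0) count=0: revealed 15 new [(2,0) (2,2) (2,3) (3,0) (3,1) (3,2) (3,3) (4,0) (4,1) (4,2) (4,3) (5,0) (5,1) (5,2) (5,3)] -> total=16
Click 3 (2,3) count=1: revealed 0 new [(none)] -> total=16

Answer: .......
.......
####...
####...
####...
####...
.......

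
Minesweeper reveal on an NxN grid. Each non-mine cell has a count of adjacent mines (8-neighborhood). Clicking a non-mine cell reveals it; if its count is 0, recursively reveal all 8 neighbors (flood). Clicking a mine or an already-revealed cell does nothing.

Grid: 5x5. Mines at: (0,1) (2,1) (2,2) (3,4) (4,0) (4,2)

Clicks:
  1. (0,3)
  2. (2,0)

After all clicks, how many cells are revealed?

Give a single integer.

Click 1 (0,3) count=0: revealed 8 new [(0,2) (0,3) (0,4) (1,2) (1,3) (1,4) (2,3) (2,4)] -> total=8
Click 2 (2,0) count=1: revealed 1 new [(2,0)] -> total=9

Answer: 9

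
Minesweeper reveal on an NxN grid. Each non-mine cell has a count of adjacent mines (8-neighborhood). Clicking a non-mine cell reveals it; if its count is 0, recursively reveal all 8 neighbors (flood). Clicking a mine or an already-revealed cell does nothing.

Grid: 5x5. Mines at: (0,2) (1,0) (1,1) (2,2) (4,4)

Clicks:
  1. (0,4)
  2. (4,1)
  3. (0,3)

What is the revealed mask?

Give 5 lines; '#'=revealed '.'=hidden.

Click 1 (0,4) count=0: revealed 8 new [(0,3) (0,4) (1,3) (1,4) (2,3) (2,4) (3,3) (3,4)] -> total=8
Click 2 (4,1) count=0: revealed 9 new [(2,0) (2,1) (3,0) (3,1) (3,2) (4,0) (4,1) (4,2) (4,3)] -> total=17
Click 3 (0,3) count=1: revealed 0 new [(none)] -> total=17

Answer: ...##
...##
##.##
#####
####.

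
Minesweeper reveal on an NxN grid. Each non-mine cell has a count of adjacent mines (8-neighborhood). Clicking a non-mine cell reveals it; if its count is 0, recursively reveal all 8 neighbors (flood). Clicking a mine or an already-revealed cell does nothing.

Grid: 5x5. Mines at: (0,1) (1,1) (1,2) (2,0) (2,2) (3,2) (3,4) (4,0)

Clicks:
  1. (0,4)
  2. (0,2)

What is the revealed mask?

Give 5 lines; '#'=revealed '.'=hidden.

Answer: ..###
...##
...##
.....
.....

Derivation:
Click 1 (0,4) count=0: revealed 6 new [(0,3) (0,4) (1,3) (1,4) (2,3) (2,4)] -> total=6
Click 2 (0,2) count=3: revealed 1 new [(0,2)] -> total=7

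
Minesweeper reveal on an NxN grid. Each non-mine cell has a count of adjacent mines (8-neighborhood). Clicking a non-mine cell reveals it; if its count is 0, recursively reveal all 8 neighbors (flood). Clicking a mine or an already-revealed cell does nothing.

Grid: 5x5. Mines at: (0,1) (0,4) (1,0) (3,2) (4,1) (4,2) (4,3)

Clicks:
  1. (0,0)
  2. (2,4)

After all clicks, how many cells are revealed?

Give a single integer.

Click 1 (0,0) count=2: revealed 1 new [(0,0)] -> total=1
Click 2 (2,4) count=0: revealed 6 new [(1,3) (1,4) (2,3) (2,4) (3,3) (3,4)] -> total=7

Answer: 7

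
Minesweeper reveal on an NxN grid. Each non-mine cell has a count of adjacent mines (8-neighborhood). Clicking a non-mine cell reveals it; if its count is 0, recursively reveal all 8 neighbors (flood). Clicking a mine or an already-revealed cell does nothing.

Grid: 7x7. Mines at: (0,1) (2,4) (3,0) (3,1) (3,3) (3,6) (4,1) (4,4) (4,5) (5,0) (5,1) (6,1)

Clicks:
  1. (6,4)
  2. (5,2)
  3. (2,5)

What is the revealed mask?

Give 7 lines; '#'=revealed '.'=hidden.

Answer: .......
.......
.....#.
.......
.......
..#####
..#####

Derivation:
Click 1 (6,4) count=0: revealed 10 new [(5,2) (5,3) (5,4) (5,5) (5,6) (6,2) (6,3) (6,4) (6,5) (6,6)] -> total=10
Click 2 (5,2) count=3: revealed 0 new [(none)] -> total=10
Click 3 (2,5) count=2: revealed 1 new [(2,5)] -> total=11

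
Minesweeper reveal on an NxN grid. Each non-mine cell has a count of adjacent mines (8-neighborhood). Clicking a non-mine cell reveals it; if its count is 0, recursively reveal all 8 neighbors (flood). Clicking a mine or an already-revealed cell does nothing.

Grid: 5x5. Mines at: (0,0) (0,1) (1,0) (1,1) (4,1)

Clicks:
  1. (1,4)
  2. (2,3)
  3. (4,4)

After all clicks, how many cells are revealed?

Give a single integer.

Click 1 (1,4) count=0: revealed 15 new [(0,2) (0,3) (0,4) (1,2) (1,3) (1,4) (2,2) (2,3) (2,4) (3,2) (3,3) (3,4) (4,2) (4,3) (4,4)] -> total=15
Click 2 (2,3) count=0: revealed 0 new [(none)] -> total=15
Click 3 (4,4) count=0: revealed 0 new [(none)] -> total=15

Answer: 15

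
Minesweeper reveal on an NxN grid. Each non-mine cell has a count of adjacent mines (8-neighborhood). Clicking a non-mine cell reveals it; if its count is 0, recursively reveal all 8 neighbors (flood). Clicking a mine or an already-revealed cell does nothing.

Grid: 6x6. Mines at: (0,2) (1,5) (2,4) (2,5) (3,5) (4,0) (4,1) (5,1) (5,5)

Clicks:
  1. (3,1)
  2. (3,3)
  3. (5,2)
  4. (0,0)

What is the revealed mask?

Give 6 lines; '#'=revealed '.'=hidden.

Click 1 (3,1) count=2: revealed 1 new [(3,1)] -> total=1
Click 2 (3,3) count=1: revealed 1 new [(3,3)] -> total=2
Click 3 (5,2) count=2: revealed 1 new [(5,2)] -> total=3
Click 4 (0,0) count=0: revealed 12 new [(0,0) (0,1) (1,0) (1,1) (1,2) (1,3) (2,0) (2,1) (2,2) (2,3) (3,0) (3,2)] -> total=15

Answer: ##....
####..
####..
####..
......
..#...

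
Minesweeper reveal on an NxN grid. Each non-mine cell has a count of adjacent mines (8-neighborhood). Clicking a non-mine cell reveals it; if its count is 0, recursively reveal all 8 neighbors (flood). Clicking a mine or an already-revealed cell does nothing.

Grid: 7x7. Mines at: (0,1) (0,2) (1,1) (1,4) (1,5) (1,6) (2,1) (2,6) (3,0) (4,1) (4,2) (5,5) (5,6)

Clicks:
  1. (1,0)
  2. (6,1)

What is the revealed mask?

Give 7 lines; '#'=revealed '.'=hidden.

Click 1 (1,0) count=3: revealed 1 new [(1,0)] -> total=1
Click 2 (6,1) count=0: revealed 10 new [(5,0) (5,1) (5,2) (5,3) (5,4) (6,0) (6,1) (6,2) (6,3) (6,4)] -> total=11

Answer: .......
#......
.......
.......
.......
#####..
#####..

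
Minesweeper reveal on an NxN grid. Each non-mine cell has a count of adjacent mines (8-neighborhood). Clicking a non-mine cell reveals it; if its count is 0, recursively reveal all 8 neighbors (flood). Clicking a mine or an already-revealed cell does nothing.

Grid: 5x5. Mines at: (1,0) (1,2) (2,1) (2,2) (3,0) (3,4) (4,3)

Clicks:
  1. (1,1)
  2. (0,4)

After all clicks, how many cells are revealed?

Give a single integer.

Click 1 (1,1) count=4: revealed 1 new [(1,1)] -> total=1
Click 2 (0,4) count=0: revealed 6 new [(0,3) (0,4) (1,3) (1,4) (2,3) (2,4)] -> total=7

Answer: 7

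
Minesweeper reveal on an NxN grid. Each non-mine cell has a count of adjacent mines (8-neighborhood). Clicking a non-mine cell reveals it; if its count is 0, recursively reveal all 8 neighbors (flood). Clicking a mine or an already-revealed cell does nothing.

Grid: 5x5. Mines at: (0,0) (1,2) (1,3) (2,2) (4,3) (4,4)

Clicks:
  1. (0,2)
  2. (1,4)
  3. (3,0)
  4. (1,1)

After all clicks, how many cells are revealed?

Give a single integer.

Answer: 12

Derivation:
Click 1 (0,2) count=2: revealed 1 new [(0,2)] -> total=1
Click 2 (1,4) count=1: revealed 1 new [(1,4)] -> total=2
Click 3 (3,0) count=0: revealed 10 new [(1,0) (1,1) (2,0) (2,1) (3,0) (3,1) (3,2) (4,0) (4,1) (4,2)] -> total=12
Click 4 (1,1) count=3: revealed 0 new [(none)] -> total=12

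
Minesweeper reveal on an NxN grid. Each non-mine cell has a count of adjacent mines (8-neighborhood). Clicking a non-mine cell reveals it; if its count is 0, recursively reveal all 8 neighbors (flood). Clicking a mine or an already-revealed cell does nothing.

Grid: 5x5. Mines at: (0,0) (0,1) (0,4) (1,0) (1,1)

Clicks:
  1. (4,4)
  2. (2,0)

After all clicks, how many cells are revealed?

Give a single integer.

Answer: 18

Derivation:
Click 1 (4,4) count=0: revealed 18 new [(1,2) (1,3) (1,4) (2,0) (2,1) (2,2) (2,3) (2,4) (3,0) (3,1) (3,2) (3,3) (3,4) (4,0) (4,1) (4,2) (4,3) (4,4)] -> total=18
Click 2 (2,0) count=2: revealed 0 new [(none)] -> total=18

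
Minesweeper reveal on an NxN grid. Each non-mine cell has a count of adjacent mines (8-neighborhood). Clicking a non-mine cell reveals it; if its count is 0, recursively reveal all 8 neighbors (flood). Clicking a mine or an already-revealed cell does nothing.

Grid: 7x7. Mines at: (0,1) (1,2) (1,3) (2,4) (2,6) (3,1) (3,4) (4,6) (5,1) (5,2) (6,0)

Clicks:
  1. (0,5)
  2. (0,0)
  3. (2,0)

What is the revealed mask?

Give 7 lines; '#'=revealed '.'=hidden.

Answer: #...###
....###
#......
.......
.......
.......
.......

Derivation:
Click 1 (0,5) count=0: revealed 6 new [(0,4) (0,5) (0,6) (1,4) (1,5) (1,6)] -> total=6
Click 2 (0,0) count=1: revealed 1 new [(0,0)] -> total=7
Click 3 (2,0) count=1: revealed 1 new [(2,0)] -> total=8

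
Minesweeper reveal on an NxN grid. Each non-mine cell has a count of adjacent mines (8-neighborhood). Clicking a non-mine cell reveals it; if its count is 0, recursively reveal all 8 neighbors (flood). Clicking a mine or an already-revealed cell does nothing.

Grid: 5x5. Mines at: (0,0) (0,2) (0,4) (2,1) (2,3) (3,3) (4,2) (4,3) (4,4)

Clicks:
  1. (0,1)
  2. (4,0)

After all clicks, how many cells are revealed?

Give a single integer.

Click 1 (0,1) count=2: revealed 1 new [(0,1)] -> total=1
Click 2 (4,0) count=0: revealed 4 new [(3,0) (3,1) (4,0) (4,1)] -> total=5

Answer: 5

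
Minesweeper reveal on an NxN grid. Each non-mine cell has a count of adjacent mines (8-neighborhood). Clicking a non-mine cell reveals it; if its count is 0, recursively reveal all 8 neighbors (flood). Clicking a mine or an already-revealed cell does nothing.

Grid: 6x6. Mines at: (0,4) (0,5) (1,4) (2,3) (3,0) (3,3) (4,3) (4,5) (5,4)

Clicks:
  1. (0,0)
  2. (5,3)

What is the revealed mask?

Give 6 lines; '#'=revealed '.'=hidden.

Click 1 (0,0) count=0: revealed 11 new [(0,0) (0,1) (0,2) (0,3) (1,0) (1,1) (1,2) (1,3) (2,0) (2,1) (2,2)] -> total=11
Click 2 (5,3) count=2: revealed 1 new [(5,3)] -> total=12

Answer: ####..
####..
###...
......
......
...#..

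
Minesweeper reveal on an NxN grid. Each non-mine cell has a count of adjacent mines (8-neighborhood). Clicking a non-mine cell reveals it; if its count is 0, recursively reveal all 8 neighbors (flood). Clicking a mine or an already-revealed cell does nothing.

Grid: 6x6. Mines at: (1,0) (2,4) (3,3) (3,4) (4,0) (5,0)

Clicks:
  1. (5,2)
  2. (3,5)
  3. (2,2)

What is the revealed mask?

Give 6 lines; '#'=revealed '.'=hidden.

Answer: ......
......
..#...
.....#
.#####
.#####

Derivation:
Click 1 (5,2) count=0: revealed 10 new [(4,1) (4,2) (4,3) (4,4) (4,5) (5,1) (5,2) (5,3) (5,4) (5,5)] -> total=10
Click 2 (3,5) count=2: revealed 1 new [(3,5)] -> total=11
Click 3 (2,2) count=1: revealed 1 new [(2,2)] -> total=12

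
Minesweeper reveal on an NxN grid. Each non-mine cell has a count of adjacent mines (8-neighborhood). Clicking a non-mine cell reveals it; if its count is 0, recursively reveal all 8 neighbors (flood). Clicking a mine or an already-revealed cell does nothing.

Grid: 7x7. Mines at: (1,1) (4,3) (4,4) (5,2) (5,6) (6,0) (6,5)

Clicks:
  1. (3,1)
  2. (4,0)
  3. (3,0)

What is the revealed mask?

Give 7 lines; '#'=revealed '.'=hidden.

Click 1 (3,1) count=0: revealed 11 new [(2,0) (2,1) (2,2) (3,0) (3,1) (3,2) (4,0) (4,1) (4,2) (5,0) (5,1)] -> total=11
Click 2 (4,0) count=0: revealed 0 new [(none)] -> total=11
Click 3 (3,0) count=0: revealed 0 new [(none)] -> total=11

Answer: .......
.......
###....
###....
###....
##.....
.......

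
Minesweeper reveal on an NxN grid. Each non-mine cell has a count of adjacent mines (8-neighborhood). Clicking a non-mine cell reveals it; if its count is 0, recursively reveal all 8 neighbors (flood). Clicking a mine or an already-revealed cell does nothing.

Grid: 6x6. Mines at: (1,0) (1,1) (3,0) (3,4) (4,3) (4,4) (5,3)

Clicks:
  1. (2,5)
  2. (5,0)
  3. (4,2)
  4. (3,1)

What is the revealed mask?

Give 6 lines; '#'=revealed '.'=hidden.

Answer: ......
......
.....#
.#....
###...
###...

Derivation:
Click 1 (2,5) count=1: revealed 1 new [(2,5)] -> total=1
Click 2 (5,0) count=0: revealed 6 new [(4,0) (4,1) (4,2) (5,0) (5,1) (5,2)] -> total=7
Click 3 (4,2) count=2: revealed 0 new [(none)] -> total=7
Click 4 (3,1) count=1: revealed 1 new [(3,1)] -> total=8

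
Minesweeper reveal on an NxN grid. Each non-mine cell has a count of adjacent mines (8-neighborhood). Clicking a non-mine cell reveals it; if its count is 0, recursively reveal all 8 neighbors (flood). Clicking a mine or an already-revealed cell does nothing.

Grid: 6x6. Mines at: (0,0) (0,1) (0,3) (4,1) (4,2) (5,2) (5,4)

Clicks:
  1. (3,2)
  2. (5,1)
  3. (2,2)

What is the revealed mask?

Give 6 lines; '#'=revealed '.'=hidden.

Answer: ....##
######
######
######
...###
.#....

Derivation:
Click 1 (3,2) count=2: revealed 1 new [(3,2)] -> total=1
Click 2 (5,1) count=3: revealed 1 new [(5,1)] -> total=2
Click 3 (2,2) count=0: revealed 22 new [(0,4) (0,5) (1,0) (1,1) (1,2) (1,3) (1,4) (1,5) (2,0) (2,1) (2,2) (2,3) (2,4) (2,5) (3,0) (3,1) (3,3) (3,4) (3,5) (4,3) (4,4) (4,5)] -> total=24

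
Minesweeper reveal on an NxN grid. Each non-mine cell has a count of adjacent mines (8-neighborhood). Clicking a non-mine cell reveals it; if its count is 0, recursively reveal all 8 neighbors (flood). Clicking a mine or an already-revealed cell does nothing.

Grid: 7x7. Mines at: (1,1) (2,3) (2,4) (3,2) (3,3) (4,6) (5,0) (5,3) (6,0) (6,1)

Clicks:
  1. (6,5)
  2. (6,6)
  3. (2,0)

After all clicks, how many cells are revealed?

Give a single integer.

Click 1 (6,5) count=0: revealed 6 new [(5,4) (5,5) (5,6) (6,4) (6,5) (6,6)] -> total=6
Click 2 (6,6) count=0: revealed 0 new [(none)] -> total=6
Click 3 (2,0) count=1: revealed 1 new [(2,0)] -> total=7

Answer: 7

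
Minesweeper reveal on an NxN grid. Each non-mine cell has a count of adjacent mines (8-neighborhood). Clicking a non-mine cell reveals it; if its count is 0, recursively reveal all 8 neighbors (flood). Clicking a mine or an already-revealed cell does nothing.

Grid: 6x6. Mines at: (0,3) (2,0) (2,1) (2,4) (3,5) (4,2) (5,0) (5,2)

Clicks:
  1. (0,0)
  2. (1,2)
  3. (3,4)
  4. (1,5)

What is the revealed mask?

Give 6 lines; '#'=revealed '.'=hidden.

Answer: ###...
###..#
......
....#.
......
......

Derivation:
Click 1 (0,0) count=0: revealed 6 new [(0,0) (0,1) (0,2) (1,0) (1,1) (1,2)] -> total=6
Click 2 (1,2) count=2: revealed 0 new [(none)] -> total=6
Click 3 (3,4) count=2: revealed 1 new [(3,4)] -> total=7
Click 4 (1,5) count=1: revealed 1 new [(1,5)] -> total=8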